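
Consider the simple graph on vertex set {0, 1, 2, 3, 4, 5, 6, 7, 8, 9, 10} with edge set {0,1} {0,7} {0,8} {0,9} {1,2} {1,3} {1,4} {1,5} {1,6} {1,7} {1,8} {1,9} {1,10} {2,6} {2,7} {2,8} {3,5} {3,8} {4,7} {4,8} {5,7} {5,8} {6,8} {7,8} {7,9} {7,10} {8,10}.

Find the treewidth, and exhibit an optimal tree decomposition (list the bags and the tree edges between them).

Every bag has size at most 4, so the width is 4 − 1 = 3 and tw(G) ≤ 3. For the lower bound, the 4 vertices {1, 3, 5, 8} are pairwise adjacent, and any tree decomposition puts a clique entirely inside one bag — forcing width ≥ 3. Therefore the treewidth is 3.

Treewidth 3.
One optimal decomposition is:
Bags: B1 = {0, 1, 7, 8}  B2 = {1, 2, 7, 8}  B3 = {1, 2, 6, 8}  B4 = {1, 7, 8, 10}  B5 = {1, 5, 7, 8}  B6 = {1, 3, 5, 8}  B7 = {1, 4, 7, 8}  B8 = {0, 1, 7, 9}
Tree: B1–B2, B2–B3, B1–B4, B1–B5, B5–B6, B4–B7, B1–B8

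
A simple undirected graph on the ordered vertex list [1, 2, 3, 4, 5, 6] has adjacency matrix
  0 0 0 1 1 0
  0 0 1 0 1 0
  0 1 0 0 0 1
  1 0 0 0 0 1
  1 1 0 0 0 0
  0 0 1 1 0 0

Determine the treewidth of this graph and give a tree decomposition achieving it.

Treewidth 2.
Bags: B1 = {3, 4, 6}  B2 = {1, 3, 4}  B3 = {1, 3, 5}  B4 = {2, 3, 5}
Tree: B1–B2, B2–B3, B3–B4

Each bag holds 3 vertices, so the decomposition has width 2, which upper-bounds the treewidth. For the lower bound, G contains the cycle 3–6–4–1–5–2–3, so G is not a forest; only forests have treewidth ≤ 1, hence tw(G) ≥ 2. The upper and lower bounds meet at 2, so that is the treewidth.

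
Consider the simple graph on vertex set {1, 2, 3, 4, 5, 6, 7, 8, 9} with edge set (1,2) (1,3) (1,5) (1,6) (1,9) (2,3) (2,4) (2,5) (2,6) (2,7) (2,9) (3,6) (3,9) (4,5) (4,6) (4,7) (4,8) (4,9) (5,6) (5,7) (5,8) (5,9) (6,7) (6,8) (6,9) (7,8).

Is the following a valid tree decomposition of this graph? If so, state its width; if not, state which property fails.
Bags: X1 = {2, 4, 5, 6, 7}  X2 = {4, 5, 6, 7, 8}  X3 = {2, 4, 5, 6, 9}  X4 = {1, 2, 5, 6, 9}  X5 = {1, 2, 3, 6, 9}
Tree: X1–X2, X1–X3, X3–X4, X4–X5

Vertex coverage: the bags together contain {1, 2, 3, 4, 5, 6, 7, 8, 9}, the full vertex set. Edge coverage: each edge of G has both endpoints in at least one bag. Running intersection: for every vertex, the bags containing it form a connected subtree. All three properties hold, so this is a valid tree decomposition of width max|bag| − 1 = 4, and hence tw(G) ≤ 4.

Yes; width 4.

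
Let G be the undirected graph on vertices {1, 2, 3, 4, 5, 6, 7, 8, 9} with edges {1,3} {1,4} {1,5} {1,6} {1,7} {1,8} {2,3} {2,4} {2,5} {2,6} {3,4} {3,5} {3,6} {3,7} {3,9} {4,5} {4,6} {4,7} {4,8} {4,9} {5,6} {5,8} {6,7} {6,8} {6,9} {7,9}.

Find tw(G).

4

A width-4 tree decomposition is:
Bags: B1 = {1, 4, 5, 6, 8}  B2 = {1, 3, 4, 5, 6}  B3 = {1, 3, 4, 6, 7}  B4 = {3, 4, 6, 7, 9}  B5 = {2, 3, 4, 5, 6}
Tree: B1–B2, B2–B3, B3–B4, B2–B5
The largest bag has 5 vertices, giving width 4; this decomposition certifies tw(G) ≤ 4. Conversely, {1, 4, 5, 6, 8} is a clique of size 5, and the vertices of any clique must share a bag in every tree decomposition; so some bag has ≥ 5 vertices and tw(G) ≥ 4. Therefore the treewidth is 4.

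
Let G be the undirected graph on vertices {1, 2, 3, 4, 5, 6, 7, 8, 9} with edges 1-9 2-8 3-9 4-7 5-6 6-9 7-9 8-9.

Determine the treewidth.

A width-1 tree decomposition is:
Bags: B1 = {2, 8}  B2 = {8, 9}  B3 = {6, 9}  B4 = {7, 9}  B5 = {1, 9}  B6 = {3, 9}  B7 = {5, 6}  B8 = {4, 7}
Tree: B1–B2, B2–B3, B2–B4, B2–B5, B4–B6, B3–B7, B4–B8
Every bag has size at most 2, so the width is 2 − 1 = 1 and tw(G) ≤ 1. Any graph with an edge has treewidth ≥ 1, and G has the edge 2–8. Hence tw(G) = 1 exactly.

1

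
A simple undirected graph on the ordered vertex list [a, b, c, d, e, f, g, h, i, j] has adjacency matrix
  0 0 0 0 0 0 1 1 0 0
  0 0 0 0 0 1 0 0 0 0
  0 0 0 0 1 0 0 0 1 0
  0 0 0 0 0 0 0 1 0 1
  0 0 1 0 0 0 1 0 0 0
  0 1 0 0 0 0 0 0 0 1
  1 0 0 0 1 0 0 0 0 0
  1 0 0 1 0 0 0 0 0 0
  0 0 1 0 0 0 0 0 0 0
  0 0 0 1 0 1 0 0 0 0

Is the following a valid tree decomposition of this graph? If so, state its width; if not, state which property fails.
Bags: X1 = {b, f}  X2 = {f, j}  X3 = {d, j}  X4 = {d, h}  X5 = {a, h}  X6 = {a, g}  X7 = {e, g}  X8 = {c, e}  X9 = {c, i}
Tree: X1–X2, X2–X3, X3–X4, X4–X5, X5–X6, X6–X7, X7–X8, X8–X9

Checking the three conditions: (i) the bags cover all of {a, b, c, d, e, f, g, h, i, j}; (ii) for each edge, some bag contains both endpoints; (iii) the bags containing any fixed vertex form a subtree. All hold, so the decomposition is valid with width 2 − 1 = 1.

Yes; width 1.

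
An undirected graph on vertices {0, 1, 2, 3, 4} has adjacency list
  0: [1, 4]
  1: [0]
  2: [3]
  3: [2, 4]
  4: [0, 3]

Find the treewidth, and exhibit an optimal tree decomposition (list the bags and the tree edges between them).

Each bag holds 2 vertices, so the decomposition has width 1, which upper-bounds the treewidth. G has an edge, so its treewidth is at least 1. The upper and lower bounds meet at 1, so that is the treewidth.

Treewidth 1.
One optimal decomposition is:
Bags: B1 = {0, 1}  B2 = {0, 4}  B3 = {3, 4}  B4 = {2, 3}
Tree: B1–B2, B2–B3, B3–B4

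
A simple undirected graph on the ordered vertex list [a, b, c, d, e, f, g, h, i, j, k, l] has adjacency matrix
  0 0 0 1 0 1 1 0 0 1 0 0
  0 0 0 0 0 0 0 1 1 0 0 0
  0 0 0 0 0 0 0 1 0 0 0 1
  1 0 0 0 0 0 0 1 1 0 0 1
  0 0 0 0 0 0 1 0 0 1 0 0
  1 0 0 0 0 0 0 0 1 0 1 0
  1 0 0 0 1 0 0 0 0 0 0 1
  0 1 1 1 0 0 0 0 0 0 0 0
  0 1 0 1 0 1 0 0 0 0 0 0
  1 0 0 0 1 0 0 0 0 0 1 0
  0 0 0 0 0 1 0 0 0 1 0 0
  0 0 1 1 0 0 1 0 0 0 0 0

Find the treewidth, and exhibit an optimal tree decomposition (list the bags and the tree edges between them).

Each bag holds 4 vertices, so the decomposition has width 3, which upper-bounds the treewidth. For the lower bound: the 4 vertex sets {e,j,k}, {g}, {a}, {d,f,i,l} are disjoint, each induces a connected subgraph, and every pair is joined by at least one edge of G. Contracting each set to a single vertex therefore yields K_{4} as a minor, and since treewidth is minor-monotone, tw(G) ≥ tw(K_{4}) = 3. The upper and lower bounds meet at 3, so that is the treewidth.

Treewidth 3.
Bags: B1 = {e, g, j, k}  B2 = {a, g, j, k}  B3 = {a, f, g, k}  B4 = {a, f, g, l}  B5 = {a, d, f, l}  B6 = {d, f, i, l}  B7 = {c, d, i, l}  B8 = {c, d, h, i}  B9 = {b, c, h, i}
Tree: B1–B2, B2–B3, B3–B4, B4–B5, B5–B6, B6–B7, B7–B8, B8–B9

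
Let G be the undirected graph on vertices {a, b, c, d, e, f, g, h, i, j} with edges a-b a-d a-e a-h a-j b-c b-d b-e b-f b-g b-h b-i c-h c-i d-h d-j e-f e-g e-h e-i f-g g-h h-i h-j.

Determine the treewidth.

A width-3 tree decomposition is:
Bags: B1 = {a, b, d, h}  B2 = {a, b, e, h}  B3 = {b, e, h, i}  B4 = {b, e, g, h}  B5 = {b, c, h, i}  B6 = {a, d, h, j}  B7 = {b, e, f, g}
Tree: B1–B2, B2–B3, B2–B4, B3–B5, B1–B6, B4–B7
Every bag has size at most 4, so the width is 4 − 1 = 3 and tw(G) ≤ 3. For the lower bound, the 4 vertices {a, d, h, j} are pairwise adjacent, and any tree decomposition puts a clique entirely inside one bag — forcing width ≥ 3. The upper and lower bounds meet at 3, so that is the treewidth.

3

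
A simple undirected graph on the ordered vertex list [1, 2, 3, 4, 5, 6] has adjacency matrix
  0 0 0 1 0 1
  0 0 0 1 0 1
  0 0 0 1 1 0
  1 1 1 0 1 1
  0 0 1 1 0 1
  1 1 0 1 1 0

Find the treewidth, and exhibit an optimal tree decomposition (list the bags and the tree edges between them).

Every bag has size at most 3, so the width is 3 − 1 = 2 and tw(G) ≤ 2. Conversely, {3, 4, 5} is a clique of size 3, and the vertices of any clique must share a bag in every tree decomposition; so some bag has ≥ 3 vertices and tw(G) ≥ 2. Therefore the treewidth is 2.

Treewidth 2.
Bags: B1 = {3, 4, 5}  B2 = {4, 5, 6}  B3 = {1, 4, 6}  B4 = {2, 4, 6}
Tree: B1–B2, B2–B3, B3–B4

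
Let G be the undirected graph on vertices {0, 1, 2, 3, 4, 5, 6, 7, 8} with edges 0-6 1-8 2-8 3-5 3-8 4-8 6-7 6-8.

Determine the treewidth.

A width-1 tree decomposition is:
Bags: B1 = {6, 7}  B2 = {6, 8}  B3 = {3, 8}  B4 = {4, 8}  B5 = {0, 6}  B6 = {2, 8}  B7 = {1, 8}  B8 = {3, 5}
Tree: B1–B2, B2–B3, B2–B4, B2–B5, B4–B6, B2–B7, B3–B8
Each bag holds 2 vertices, so the decomposition has width 1, which upper-bounds the treewidth. Since G has at least one edge (e.g. 7–6), it is not an edgeless graph, so tw(G) ≥ 1. The upper and lower bounds meet at 1, so that is the treewidth.

1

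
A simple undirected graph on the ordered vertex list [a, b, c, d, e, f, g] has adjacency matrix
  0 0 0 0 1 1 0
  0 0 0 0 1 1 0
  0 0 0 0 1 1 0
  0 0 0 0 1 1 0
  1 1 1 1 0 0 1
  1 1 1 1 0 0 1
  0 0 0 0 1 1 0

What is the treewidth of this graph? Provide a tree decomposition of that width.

Treewidth 2.
Bags: B1 = {e, f, g}  B2 = {d, e, f}  B3 = {c, e, f}  B4 = {b, e, f}  B5 = {a, e, f}
Tree: B1–B2, B2–B3, B3–B4, B4–B5

The largest bag has 3 vertices, giving width 2; this decomposition certifies tw(G) ≤ 2. For the lower bound, G contains the cycle f–g–e–d–f, so G is not a forest; only forests have treewidth ≤ 1, hence tw(G) ≥ 2. The upper and lower bounds meet at 2, so that is the treewidth.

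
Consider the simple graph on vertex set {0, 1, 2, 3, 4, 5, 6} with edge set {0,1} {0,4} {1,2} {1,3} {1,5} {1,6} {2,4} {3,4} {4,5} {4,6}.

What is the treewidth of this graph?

2

A width-2 tree decomposition is:
Bags: B1 = {1, 4, 5}  B2 = {1, 3, 4}  B3 = {1, 4, 6}  B4 = {1, 2, 4}  B5 = {0, 1, 4}
Tree: B1–B2, B2–B3, B3–B4, B4–B5
Every bag has size at most 3, so the width is 3 − 1 = 2 and tw(G) ≤ 2. For the lower bound, G contains the cycle 1–5–4–3–1, so G is not a forest; only forests have treewidth ≤ 1, hence tw(G) ≥ 2. Hence tw(G) = 2 exactly.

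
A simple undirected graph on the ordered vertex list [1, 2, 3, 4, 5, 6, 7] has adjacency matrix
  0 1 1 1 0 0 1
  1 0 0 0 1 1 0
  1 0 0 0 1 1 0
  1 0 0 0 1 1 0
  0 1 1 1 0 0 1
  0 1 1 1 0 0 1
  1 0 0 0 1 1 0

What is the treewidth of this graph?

A width-3 tree decomposition is:
Bags: B1 = {1, 2, 5, 6}  B2 = {1, 5, 6, 7}  B3 = {1, 3, 5, 6}  B4 = {1, 4, 5, 6}
Tree: B1–B2, B2–B3, B3–B4
The largest bag has 4 vertices, giving width 3; this decomposition certifies tw(G) ≤ 3. For the lower bound: the 4 vertex sets {1,2}, {6,7}, {5}, {3} are disjoint, each induces a connected subgraph, and every pair is joined by at least one edge of G. Contracting each set to a single vertex therefore yields K_{4} as a minor, and since treewidth is minor-monotone, tw(G) ≥ tw(K_{4}) = 3. Combining the bounds, tw(G) = 3.

3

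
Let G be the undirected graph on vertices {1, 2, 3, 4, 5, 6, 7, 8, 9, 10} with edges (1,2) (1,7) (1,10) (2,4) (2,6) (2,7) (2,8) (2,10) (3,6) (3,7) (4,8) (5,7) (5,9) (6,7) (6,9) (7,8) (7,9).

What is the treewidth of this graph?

A width-2 tree decomposition is:
Bags: B1 = {2, 7, 8}  B2 = {2, 6, 7}  B3 = {2, 4, 8}  B4 = {1, 2, 7}  B5 = {1, 2, 10}  B6 = {3, 6, 7}  B7 = {6, 7, 9}  B8 = {5, 7, 9}
Tree: B1–B2, B1–B3, B2–B4, B4–B5, B2–B6, B2–B7, B7–B8
Every bag has size at most 3, so the width is 3 − 1 = 2 and tw(G) ≤ 2. Conversely, {1, 2, 10} is a clique of size 3, and the vertices of any clique must share a bag in every tree decomposition; so some bag has ≥ 3 vertices and tw(G) ≥ 2. Hence tw(G) = 2 exactly.

2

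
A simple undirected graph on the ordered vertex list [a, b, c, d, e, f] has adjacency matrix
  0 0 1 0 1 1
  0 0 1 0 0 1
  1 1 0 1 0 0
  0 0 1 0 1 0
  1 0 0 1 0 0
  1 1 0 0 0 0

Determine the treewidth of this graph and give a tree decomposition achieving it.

Each bag holds 3 vertices, so the decomposition has width 2, which upper-bounds the treewidth. Since f–b–c–a–f is a cycle in G, G is not acyclic. Forests are exactly the graphs of treewidth ≤ 1, so tw(G) ≥ 2. Hence tw(G) = 2 exactly.

Treewidth 2.
One optimal decomposition is:
Bags: B1 = {a, b, f}  B2 = {a, b, c}  B3 = {a, c, e}  B4 = {c, d, e}
Tree: B1–B2, B2–B3, B3–B4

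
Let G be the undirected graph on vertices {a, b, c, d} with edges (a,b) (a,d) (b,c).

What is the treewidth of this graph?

A width-1 tree decomposition is:
Bags: B1 = {a, d}  B2 = {a, b}  B3 = {b, c}
Tree: B1–B2, B2–B3
The largest bag has 2 vertices, giving width 1; this decomposition certifies tw(G) ≤ 1. G has an edge, so its treewidth is at least 1. The upper and lower bounds meet at 1, so that is the treewidth.

1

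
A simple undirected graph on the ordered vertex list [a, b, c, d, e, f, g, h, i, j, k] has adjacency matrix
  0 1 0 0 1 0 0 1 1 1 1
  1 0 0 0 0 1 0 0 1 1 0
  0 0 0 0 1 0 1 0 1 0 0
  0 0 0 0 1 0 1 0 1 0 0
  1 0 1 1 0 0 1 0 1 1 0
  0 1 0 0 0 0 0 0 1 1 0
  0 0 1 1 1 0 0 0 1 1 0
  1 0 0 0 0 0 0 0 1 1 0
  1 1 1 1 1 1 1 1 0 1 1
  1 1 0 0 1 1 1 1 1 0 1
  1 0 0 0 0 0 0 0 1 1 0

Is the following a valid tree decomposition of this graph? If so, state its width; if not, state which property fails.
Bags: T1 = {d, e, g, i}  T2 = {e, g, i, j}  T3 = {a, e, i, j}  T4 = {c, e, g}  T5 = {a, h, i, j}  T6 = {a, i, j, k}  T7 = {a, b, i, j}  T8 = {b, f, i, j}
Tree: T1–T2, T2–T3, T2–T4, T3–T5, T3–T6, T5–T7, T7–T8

No — edge (i,c) lies in no bag.

A tree decomposition must satisfy three properties: every vertex lies in some bag; for every edge, both endpoints lie together in some bag; and for every vertex, the bags containing it form a connected subtree. Here edge (i,c) lies in no bag, so the decomposition is invalid.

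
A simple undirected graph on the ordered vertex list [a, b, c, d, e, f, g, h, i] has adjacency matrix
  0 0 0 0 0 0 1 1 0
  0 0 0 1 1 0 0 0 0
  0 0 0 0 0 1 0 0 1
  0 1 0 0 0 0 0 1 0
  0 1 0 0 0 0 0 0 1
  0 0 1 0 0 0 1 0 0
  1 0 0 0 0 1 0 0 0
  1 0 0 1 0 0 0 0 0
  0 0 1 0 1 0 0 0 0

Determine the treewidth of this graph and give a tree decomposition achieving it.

Treewidth 2.
One optimal decomposition is:
Bags: B1 = {b, d, e}  B2 = {d, e, i}  B3 = {c, d, i}  B4 = {c, d, f}  B5 = {d, f, g}  B6 = {a, d, g}  B7 = {a, d, h}
Tree: B1–B2, B2–B3, B3–B4, B4–B5, B5–B6, B6–B7

The largest bag has 3 vertices, giving width 2; this decomposition certifies tw(G) ≤ 2. Since d–b–e–i–c–f–g–a–h–d is a cycle in G, G is not acyclic. Forests are exactly the graphs of treewidth ≤ 1, so tw(G) ≥ 2. Hence tw(G) = 2 exactly.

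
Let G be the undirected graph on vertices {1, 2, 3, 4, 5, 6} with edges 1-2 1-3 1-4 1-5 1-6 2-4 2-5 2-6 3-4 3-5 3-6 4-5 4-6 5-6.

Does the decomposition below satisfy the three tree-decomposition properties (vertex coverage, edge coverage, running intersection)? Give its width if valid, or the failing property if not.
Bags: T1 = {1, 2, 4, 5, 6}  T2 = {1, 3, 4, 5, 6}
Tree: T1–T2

Yes; width 4.

Every vertex of G appears in some bag (union = {1, 2, 3, 4, 5, 6}); every edge is covered by a bag; and for each vertex v the set of bags containing v is connected in the bag tree. The decomposition is therefore valid. The largest bag has 5 vertices, so the width is 4.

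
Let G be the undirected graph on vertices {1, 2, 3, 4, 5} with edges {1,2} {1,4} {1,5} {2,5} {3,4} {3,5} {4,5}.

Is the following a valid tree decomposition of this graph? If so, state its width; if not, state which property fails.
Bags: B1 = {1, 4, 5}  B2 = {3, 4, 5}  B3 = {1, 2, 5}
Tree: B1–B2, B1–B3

Vertex coverage: the bags together contain {1, 2, 3, 4, 5}, the full vertex set. Edge coverage: each edge of G has both endpoints in at least one bag. Running intersection: for every vertex, the bags containing it form a connected subtree. All three properties hold, so this is a valid tree decomposition of width max|bag| − 1 = 2, and hence tw(G) ≤ 2.

Yes; width 2.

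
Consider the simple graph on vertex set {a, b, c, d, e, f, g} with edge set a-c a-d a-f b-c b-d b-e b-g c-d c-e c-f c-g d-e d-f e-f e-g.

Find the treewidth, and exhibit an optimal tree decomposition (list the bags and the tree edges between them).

The largest bag has 4 vertices, giving width 3; this decomposition certifies tw(G) ≤ 3. On the other hand G contains the 4-clique {c, d, e, f}. A clique must lie in a single bag of any decomposition, so no decomposition can have width below 3. The upper and lower bounds meet at 3, so that is the treewidth.

Treewidth 3.
One such decomposition:
Bags: B1 = {c, d, e, f}  B2 = {a, c, d, f}  B3 = {b, c, d, e}  B4 = {b, c, e, g}
Tree: B1–B2, B1–B3, B3–B4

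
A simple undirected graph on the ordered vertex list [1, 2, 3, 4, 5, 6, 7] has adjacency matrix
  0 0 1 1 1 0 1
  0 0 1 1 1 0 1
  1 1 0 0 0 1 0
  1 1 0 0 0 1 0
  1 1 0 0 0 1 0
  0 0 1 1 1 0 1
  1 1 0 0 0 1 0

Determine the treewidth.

3

A width-3 tree decomposition is:
Bags: B1 = {1, 2, 3, 6}  B2 = {1, 2, 6, 7}  B3 = {1, 2, 5, 6}  B4 = {1, 2, 4, 6}
Tree: B1–B2, B2–B3, B3–B4
The largest bag has 4 vertices, giving width 3; this decomposition certifies tw(G) ≤ 3. For the lower bound: the 4 vertex sets {1,3}, {6,7}, {2}, {5} are disjoint, each induces a connected subgraph, and every pair is joined by at least one edge of G. Contracting each set to a single vertex therefore yields K_{4} as a minor, and since treewidth is minor-monotone, tw(G) ≥ tw(K_{4}) = 3. Therefore the treewidth is 3.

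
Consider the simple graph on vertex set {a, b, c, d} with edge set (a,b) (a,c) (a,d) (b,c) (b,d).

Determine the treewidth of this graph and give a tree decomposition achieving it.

The largest bag has 3 vertices, giving width 2; this decomposition certifies tw(G) ≤ 2. Conversely, {a, b, d} is a clique of size 3, and the vertices of any clique must share a bag in every tree decomposition; so some bag has ≥ 3 vertices and tw(G) ≥ 2. Hence tw(G) = 2 exactly.

Treewidth 2.
One such decomposition:
Bags: B1 = {a, b, d}  B2 = {a, b, c}
Tree: B1–B2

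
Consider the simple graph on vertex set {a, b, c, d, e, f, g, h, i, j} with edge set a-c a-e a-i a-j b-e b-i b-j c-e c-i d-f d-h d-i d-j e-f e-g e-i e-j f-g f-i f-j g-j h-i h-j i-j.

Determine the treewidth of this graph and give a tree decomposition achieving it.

The largest bag has 4 vertices, giving width 3; this decomposition certifies tw(G) ≤ 3. For the lower bound, the 4 vertices {e, f, g, j} are pairwise adjacent, and any tree decomposition puts a clique entirely inside one bag — forcing width ≥ 3. Therefore the treewidth is 3.

Treewidth 3.
Bags: B1 = {e, f, i, j}  B2 = {d, f, i, j}  B3 = {b, e, i, j}  B4 = {e, f, g, j}  B5 = {a, e, i, j}  B6 = {d, h, i, j}  B7 = {a, c, e, i}
Tree: B1–B2, B1–B3, B1–B4, B1–B5, B2–B6, B5–B7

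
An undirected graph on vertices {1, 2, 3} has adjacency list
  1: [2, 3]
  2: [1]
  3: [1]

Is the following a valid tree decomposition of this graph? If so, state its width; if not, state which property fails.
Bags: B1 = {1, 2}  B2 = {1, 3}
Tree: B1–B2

Vertex coverage: the bags together contain {1, 2, 3}, the full vertex set. Edge coverage: each edge of G has both endpoints in at least one bag. Running intersection: for every vertex, the bags containing it form a connected subtree. All three properties hold, so this is a valid tree decomposition of width max|bag| − 1 = 1, and hence tw(G) ≤ 1.

Yes; width 1.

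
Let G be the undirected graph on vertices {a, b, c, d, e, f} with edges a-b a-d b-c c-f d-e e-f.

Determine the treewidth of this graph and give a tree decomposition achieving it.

Treewidth 2.
One optimal decomposition is:
Bags: B1 = {a, b, c}  B2 = {a, c, f}  B3 = {a, e, f}  B4 = {a, d, e}
Tree: B1–B2, B2–B3, B3–B4

Every bag has size at most 3, so the width is 3 − 1 = 2 and tw(G) ≤ 2. For the lower bound, G contains the cycle a–b–c–f–e–d–a, so G is not a forest; only forests have treewidth ≤ 1, hence tw(G) ≥ 2. The upper and lower bounds meet at 2, so that is the treewidth.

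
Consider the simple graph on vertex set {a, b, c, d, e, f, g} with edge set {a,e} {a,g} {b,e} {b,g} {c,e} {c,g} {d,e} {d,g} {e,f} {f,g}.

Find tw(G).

A width-2 tree decomposition is:
Bags: B1 = {c, e, g}  B2 = {a, e, g}  B3 = {d, e, g}  B4 = {b, e, g}  B5 = {e, f, g}
Tree: B1–B2, B2–B3, B3–B4, B4–B5
Each bag holds 3 vertices, so the decomposition has width 2, which upper-bounds the treewidth. The edges e–c–g–a–e form a cycle, so G is not a tree and its treewidth is at least 2. The upper and lower bounds meet at 2, so that is the treewidth.

2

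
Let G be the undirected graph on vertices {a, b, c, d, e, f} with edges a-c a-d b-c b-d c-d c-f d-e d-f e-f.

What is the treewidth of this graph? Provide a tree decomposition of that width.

Each bag holds 3 vertices, so the decomposition has width 2, which upper-bounds the treewidth. On the other hand G contains the 3-clique {d, e, f}. A clique must lie in a single bag of any decomposition, so no decomposition can have width below 2. Combining the bounds, tw(G) = 2.

Treewidth 2.
Bags: B1 = {c, d, f}  B2 = {b, c, d}  B3 = {d, e, f}  B4 = {a, c, d}
Tree: B1–B2, B1–B3, B1–B4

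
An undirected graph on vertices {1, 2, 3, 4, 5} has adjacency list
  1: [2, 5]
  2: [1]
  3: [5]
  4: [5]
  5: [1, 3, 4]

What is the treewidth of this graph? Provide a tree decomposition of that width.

Treewidth 1.
One such decomposition:
Bags: B1 = {4, 5}  B2 = {3, 5}  B3 = {1, 5}  B4 = {1, 2}
Tree: B1–B2, B2–B3, B3–B4

Each bag holds 2 vertices, so the decomposition has width 1, which upper-bounds the treewidth. Any graph with an edge has treewidth ≥ 1, and G has the edge 4–5. Therefore the treewidth is 1.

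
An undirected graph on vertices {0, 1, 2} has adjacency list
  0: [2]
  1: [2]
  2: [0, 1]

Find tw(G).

1

A width-1 tree decomposition is:
Bags: B1 = {1, 2}  B2 = {0, 2}
Tree: B1–B2
The largest bag has 2 vertices, giving width 1; this decomposition certifies tw(G) ≤ 1. Any graph with an edge has treewidth ≥ 1, and G has the edge 2–1. The upper and lower bounds meet at 1, so that is the treewidth.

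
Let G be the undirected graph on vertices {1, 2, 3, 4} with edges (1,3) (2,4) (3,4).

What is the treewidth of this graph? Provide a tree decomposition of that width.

Each bag holds 2 vertices, so the decomposition has width 1, which upper-bounds the treewidth. Since G has at least one edge (e.g. 1–3), it is not an edgeless graph, so tw(G) ≥ 1. Hence tw(G) = 1 exactly.

Treewidth 1.
One such decomposition:
Bags: B1 = {1, 3}  B2 = {3, 4}  B3 = {2, 4}
Tree: B1–B2, B2–B3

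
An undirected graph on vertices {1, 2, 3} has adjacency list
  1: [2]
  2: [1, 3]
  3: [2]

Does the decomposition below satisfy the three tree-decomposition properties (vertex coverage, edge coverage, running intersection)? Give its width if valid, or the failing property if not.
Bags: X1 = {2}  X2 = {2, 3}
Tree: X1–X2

A tree decomposition must satisfy three properties: every vertex lies in some bag; for every edge, both endpoints lie together in some bag; and for every vertex, the bags containing it form a connected subtree. Here vertex 1 appears in no bag, so the decomposition is invalid.

No — vertex 1 appears in no bag.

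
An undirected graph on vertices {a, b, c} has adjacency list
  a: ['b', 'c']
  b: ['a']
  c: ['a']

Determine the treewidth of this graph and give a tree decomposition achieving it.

Every bag has size at most 2, so the width is 2 − 1 = 1 and tw(G) ≤ 1. Any graph with an edge has treewidth ≥ 1, and G has the edge a–c. Hence tw(G) = 1 exactly.

Treewidth 1.
Bags: B1 = {a, c}  B2 = {a, b}
Tree: B1–B2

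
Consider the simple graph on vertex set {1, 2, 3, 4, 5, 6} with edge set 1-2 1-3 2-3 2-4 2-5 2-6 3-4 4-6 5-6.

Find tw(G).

2

A width-2 tree decomposition is:
Bags: B1 = {2, 5, 6}  B2 = {2, 4, 6}  B3 = {2, 3, 4}  B4 = {1, 2, 3}
Tree: B1–B2, B2–B3, B3–B4
Each bag holds 3 vertices, so the decomposition has width 2, which upper-bounds the treewidth. On the other hand G contains the 3-clique {1, 2, 3}. A clique must lie in a single bag of any decomposition, so no decomposition can have width below 2. The upper and lower bounds meet at 2, so that is the treewidth.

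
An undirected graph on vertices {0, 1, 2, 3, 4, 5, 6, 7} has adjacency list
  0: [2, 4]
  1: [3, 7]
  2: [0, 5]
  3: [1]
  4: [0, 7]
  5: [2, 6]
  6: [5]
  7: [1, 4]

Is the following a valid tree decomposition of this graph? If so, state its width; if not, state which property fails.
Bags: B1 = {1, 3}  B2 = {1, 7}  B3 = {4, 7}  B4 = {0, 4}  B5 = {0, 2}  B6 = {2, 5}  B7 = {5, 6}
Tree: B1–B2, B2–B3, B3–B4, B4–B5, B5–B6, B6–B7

Yes; width 1.

Every vertex of G appears in some bag (union = {0, 1, 2, 3, 4, 5, 6, 7}); every edge is covered by a bag; and for each vertex v the set of bags containing v is connected in the bag tree. The decomposition is therefore valid. The largest bag has 2 vertices, so the width is 1.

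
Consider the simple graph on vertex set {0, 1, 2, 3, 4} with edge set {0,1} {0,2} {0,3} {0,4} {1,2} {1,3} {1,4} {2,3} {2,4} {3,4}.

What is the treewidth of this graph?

4

A width-4 tree decomposition is:
Bags: B1 = {0, 1, 2, 3, 4}
Tree: (single bag)
A single bag containing all 5 vertices is trivially a valid decomposition of width 4. For the lower bound, the 5 vertices {0, 1, 2, 3, 4} are pairwise adjacent, and any tree decomposition puts a clique entirely inside one bag — forcing width ≥ 4. Hence tw(G) = 4 exactly.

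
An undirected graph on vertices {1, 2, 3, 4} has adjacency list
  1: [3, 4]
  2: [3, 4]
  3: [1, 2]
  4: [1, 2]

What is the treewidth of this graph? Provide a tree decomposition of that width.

Each bag holds 3 vertices, so the decomposition has width 2, which upper-bounds the treewidth. Since 4–1–3–2–4 is a cycle in G, G is not acyclic. Forests are exactly the graphs of treewidth ≤ 1, so tw(G) ≥ 2. The upper and lower bounds meet at 2, so that is the treewidth.

Treewidth 2.
One such decomposition:
Bags: B1 = {1, 3, 4}  B2 = {2, 3, 4}
Tree: B1–B2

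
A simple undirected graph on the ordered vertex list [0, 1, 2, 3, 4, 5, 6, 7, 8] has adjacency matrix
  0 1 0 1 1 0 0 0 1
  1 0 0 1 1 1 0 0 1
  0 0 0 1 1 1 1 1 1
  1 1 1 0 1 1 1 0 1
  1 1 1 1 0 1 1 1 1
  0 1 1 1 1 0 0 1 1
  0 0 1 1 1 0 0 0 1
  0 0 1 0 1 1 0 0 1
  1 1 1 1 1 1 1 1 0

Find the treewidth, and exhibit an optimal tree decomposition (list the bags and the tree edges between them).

Treewidth 4.
Bags: B1 = {2, 3, 4, 5, 8}  B2 = {1, 3, 4, 5, 8}  B3 = {0, 1, 3, 4, 8}  B4 = {2, 3, 4, 6, 8}  B5 = {2, 4, 5, 7, 8}
Tree: B1–B2, B2–B3, B1–B4, B1–B5

Each bag holds 5 vertices, so the decomposition has width 4, which upper-bounds the treewidth. Conversely, {0, 1, 3, 4, 8} is a clique of size 5, and the vertices of any clique must share a bag in every tree decomposition; so some bag has ≥ 5 vertices and tw(G) ≥ 4. The upper and lower bounds meet at 4, so that is the treewidth.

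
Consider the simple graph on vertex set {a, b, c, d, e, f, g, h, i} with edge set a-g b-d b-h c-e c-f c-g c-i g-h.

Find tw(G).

1

A width-1 tree decomposition is:
Bags: B1 = {c, g}  B2 = {g, h}  B3 = {b, h}  B4 = {c, e}  B5 = {c, f}  B6 = {a, g}  B7 = {b, d}  B8 = {c, i}
Tree: B1–B2, B2–B3, B1–B4, B1–B5, B1–B6, B3–B7, B5–B8
Every bag has size at most 2, so the width is 2 − 1 = 1 and tw(G) ≤ 1. Since G has at least one edge (e.g. g–c), it is not an edgeless graph, so tw(G) ≥ 1. The upper and lower bounds meet at 1, so that is the treewidth.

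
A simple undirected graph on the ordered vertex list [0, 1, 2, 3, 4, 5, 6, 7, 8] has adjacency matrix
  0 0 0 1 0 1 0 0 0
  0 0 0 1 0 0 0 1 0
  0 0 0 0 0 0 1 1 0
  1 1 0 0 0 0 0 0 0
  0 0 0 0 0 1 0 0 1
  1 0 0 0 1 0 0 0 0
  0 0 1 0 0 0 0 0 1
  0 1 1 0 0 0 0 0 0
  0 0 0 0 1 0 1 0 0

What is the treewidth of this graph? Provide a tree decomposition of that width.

Treewidth 2.
One such decomposition:
Bags: B1 = {4, 5, 8}  B2 = {5, 6, 8}  B3 = {2, 5, 6}  B4 = {2, 5, 7}  B5 = {1, 5, 7}  B6 = {1, 3, 5}  B7 = {0, 3, 5}
Tree: B1–B2, B2–B3, B3–B4, B4–B5, B5–B6, B6–B7

Each bag holds 3 vertices, so the decomposition has width 2, which upper-bounds the treewidth. For the lower bound, G contains the cycle 5–4–8–6–2–7–1–3–0–5, so G is not a forest; only forests have treewidth ≤ 1, hence tw(G) ≥ 2. Therefore the treewidth is 2.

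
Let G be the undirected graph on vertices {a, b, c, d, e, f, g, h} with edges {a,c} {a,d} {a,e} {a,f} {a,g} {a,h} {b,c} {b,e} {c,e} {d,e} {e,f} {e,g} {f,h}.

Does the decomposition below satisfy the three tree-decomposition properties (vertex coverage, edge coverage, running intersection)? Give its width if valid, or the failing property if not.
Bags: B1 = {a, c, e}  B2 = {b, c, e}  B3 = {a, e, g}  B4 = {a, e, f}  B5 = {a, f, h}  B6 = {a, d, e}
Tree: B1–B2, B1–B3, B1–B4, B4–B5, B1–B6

Checking the three conditions: (i) the bags cover all of {a, b, c, d, e, f, g, h}; (ii) for each edge, some bag contains both endpoints; (iii) the bags containing any fixed vertex form a subtree. All hold, so the decomposition is valid with width 3 − 1 = 2.

Yes; width 2.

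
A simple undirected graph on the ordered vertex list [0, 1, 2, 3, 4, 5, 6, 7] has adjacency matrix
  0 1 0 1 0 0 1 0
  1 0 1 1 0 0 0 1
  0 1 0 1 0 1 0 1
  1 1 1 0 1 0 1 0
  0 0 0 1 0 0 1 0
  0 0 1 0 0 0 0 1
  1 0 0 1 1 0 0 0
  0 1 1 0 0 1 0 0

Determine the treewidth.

2

A width-2 tree decomposition is:
Bags: B1 = {0, 1, 3}  B2 = {0, 3, 6}  B3 = {1, 2, 3}  B4 = {1, 2, 7}  B5 = {3, 4, 6}  B6 = {2, 5, 7}
Tree: B1–B2, B1–B3, B3–B4, B2–B5, B4–B6
The largest bag has 3 vertices, giving width 2; this decomposition certifies tw(G) ≤ 2. For the lower bound, the 3 vertices {0, 1, 3} are pairwise adjacent, and any tree decomposition puts a clique entirely inside one bag — forcing width ≥ 2. Hence tw(G) = 2 exactly.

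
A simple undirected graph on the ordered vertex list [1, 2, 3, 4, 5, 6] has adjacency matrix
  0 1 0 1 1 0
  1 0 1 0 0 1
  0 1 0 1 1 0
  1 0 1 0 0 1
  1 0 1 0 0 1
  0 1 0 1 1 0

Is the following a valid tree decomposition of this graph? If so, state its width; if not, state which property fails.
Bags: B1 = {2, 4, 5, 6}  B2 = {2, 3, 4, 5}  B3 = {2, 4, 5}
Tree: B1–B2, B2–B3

A tree decomposition must satisfy three properties: every vertex lies in some bag; for every edge, both endpoints lie together in some bag; and for every vertex, the bags containing it form a connected subtree. Here vertex 1 appears in no bag, so the decomposition is invalid.

No — vertex 1 appears in no bag.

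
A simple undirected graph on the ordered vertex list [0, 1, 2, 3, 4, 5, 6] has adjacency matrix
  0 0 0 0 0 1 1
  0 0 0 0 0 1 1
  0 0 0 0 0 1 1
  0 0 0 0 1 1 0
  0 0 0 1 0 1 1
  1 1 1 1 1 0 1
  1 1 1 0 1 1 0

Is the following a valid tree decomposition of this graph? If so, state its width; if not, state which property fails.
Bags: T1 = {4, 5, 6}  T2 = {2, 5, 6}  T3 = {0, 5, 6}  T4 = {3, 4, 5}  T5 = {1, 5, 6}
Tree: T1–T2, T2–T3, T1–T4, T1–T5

Yes; width 2.

Every vertex of G appears in some bag (union = {0, 1, 2, 3, 4, 5, 6}); every edge is covered by a bag; and for each vertex v the set of bags containing v is connected in the bag tree. The decomposition is therefore valid. The largest bag has 3 vertices, so the width is 2.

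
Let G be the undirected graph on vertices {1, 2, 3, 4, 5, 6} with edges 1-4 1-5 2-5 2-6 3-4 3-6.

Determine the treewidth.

A width-2 tree decomposition is:
Bags: B1 = {1, 3, 4}  B2 = {1, 3, 5}  B3 = {2, 3, 5}  B4 = {2, 3, 6}
Tree: B1–B2, B2–B3, B3–B4
Each bag holds 3 vertices, so the decomposition has width 2, which upper-bounds the treewidth. The edges 3–4–1–5–2–6–3 form a cycle, so G is not a tree and its treewidth is at least 2. The upper and lower bounds meet at 2, so that is the treewidth.

2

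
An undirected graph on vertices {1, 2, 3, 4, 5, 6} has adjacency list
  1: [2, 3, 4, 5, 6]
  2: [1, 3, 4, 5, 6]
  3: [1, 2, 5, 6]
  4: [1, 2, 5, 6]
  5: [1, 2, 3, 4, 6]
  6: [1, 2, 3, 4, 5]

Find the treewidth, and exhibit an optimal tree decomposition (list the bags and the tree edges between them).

Every bag has size at most 5, so the width is 5 − 1 = 4 and tw(G) ≤ 4. On the other hand G contains the 5-clique {1, 2, 3, 5, 6}. A clique must lie in a single bag of any decomposition, so no decomposition can have width below 4. The upper and lower bounds meet at 4, so that is the treewidth.

Treewidth 4.
One such decomposition:
Bags: B1 = {1, 2, 4, 5, 6}  B2 = {1, 2, 3, 5, 6}
Tree: B1–B2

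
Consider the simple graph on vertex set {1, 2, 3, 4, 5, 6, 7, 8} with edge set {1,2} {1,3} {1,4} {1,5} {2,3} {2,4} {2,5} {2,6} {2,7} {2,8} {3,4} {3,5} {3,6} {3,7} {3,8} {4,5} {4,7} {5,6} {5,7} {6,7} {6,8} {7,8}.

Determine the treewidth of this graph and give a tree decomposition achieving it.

Each bag holds 5 vertices, so the decomposition has width 4, which upper-bounds the treewidth. Conversely, {2, 3, 6, 7, 8} is a clique of size 5, and the vertices of any clique must share a bag in every tree decomposition; so some bag has ≥ 5 vertices and tw(G) ≥ 4. The upper and lower bounds meet at 4, so that is the treewidth.

Treewidth 4.
Bags: B1 = {2, 3, 5, 6, 7}  B2 = {2, 3, 4, 5, 7}  B3 = {1, 2, 3, 4, 5}  B4 = {2, 3, 6, 7, 8}
Tree: B1–B2, B2–B3, B1–B4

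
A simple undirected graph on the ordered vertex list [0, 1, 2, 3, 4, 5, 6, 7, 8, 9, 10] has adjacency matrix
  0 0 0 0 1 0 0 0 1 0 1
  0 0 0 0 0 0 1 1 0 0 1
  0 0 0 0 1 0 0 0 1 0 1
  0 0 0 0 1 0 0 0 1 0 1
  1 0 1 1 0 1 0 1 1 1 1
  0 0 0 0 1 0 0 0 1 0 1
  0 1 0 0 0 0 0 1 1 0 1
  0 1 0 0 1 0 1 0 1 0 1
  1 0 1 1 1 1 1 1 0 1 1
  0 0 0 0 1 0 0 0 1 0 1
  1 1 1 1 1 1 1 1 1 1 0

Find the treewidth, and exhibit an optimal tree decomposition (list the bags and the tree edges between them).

The largest bag has 4 vertices, giving width 3; this decomposition certifies tw(G) ≤ 3. For the lower bound, the 4 vertices {0, 4, 8, 10} are pairwise adjacent, and any tree decomposition puts a clique entirely inside one bag — forcing width ≥ 3. Hence tw(G) = 3 exactly.

Treewidth 3.
One such decomposition:
Bags: B1 = {6, 7, 8, 10}  B2 = {4, 7, 8, 10}  B3 = {4, 5, 8, 10}  B4 = {0, 4, 8, 10}  B5 = {2, 4, 8, 10}  B6 = {4, 8, 9, 10}  B7 = {1, 6, 7, 10}  B8 = {3, 4, 8, 10}
Tree: B1–B2, B2–B3, B3–B4, B2–B5, B3–B6, B1–B7, B2–B8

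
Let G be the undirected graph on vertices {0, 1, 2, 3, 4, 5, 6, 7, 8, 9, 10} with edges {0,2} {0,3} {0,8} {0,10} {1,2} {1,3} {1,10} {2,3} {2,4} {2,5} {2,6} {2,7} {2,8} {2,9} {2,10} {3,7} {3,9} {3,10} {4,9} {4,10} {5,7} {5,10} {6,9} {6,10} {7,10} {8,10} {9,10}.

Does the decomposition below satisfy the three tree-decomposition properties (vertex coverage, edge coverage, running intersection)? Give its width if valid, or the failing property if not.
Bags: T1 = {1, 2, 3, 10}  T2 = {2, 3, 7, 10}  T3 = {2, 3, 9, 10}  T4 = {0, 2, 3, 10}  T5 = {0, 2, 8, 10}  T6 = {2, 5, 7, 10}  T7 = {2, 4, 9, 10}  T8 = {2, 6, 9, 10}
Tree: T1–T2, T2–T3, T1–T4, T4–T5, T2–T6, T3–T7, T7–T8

Vertex coverage: the bags together contain {0, 1, 2, 3, 4, 5, 6, 7, 8, 9, 10}, the full vertex set. Edge coverage: each edge of G has both endpoints in at least one bag. Running intersection: for every vertex, the bags containing it form a connected subtree. All three properties hold, so this is a valid tree decomposition of width max|bag| − 1 = 3, and hence tw(G) ≤ 3.

Yes; width 3.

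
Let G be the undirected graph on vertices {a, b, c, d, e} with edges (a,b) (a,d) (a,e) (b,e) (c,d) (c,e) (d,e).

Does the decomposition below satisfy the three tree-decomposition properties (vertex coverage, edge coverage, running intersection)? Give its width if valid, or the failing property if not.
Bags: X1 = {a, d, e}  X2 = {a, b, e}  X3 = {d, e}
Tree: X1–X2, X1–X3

No — vertex c appears in no bag.

A tree decomposition must satisfy three properties: every vertex lies in some bag; for every edge, both endpoints lie together in some bag; and for every vertex, the bags containing it form a connected subtree. Here vertex c appears in no bag, so the decomposition is invalid.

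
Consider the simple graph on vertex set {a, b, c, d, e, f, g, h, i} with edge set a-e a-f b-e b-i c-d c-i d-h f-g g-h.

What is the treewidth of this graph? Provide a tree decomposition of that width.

Treewidth 2.
Bags: B1 = {a, b, e}  B2 = {a, b, f}  B3 = {b, f, g}  B4 = {b, g, h}  B5 = {b, d, h}  B6 = {b, c, d}  B7 = {b, c, i}
Tree: B1–B2, B2–B3, B3–B4, B4–B5, B5–B6, B6–B7

Every bag has size at most 3, so the width is 3 − 1 = 2 and tw(G) ≤ 2. The edges b–e–a–f–g–h–d–c–i–b form a cycle, so G is not a tree and its treewidth is at least 2. The upper and lower bounds meet at 2, so that is the treewidth.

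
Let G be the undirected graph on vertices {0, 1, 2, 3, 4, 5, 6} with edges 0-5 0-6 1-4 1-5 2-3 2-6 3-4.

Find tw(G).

A width-2 tree decomposition is:
Bags: B1 = {1, 4, 5}  B2 = {0, 4, 5}  B3 = {0, 4, 6}  B4 = {2, 4, 6}  B5 = {2, 3, 4}
Tree: B1–B2, B2–B3, B3–B4, B4–B5
Every bag has size at most 3, so the width is 3 − 1 = 2 and tw(G) ≤ 2. Since 4–1–5–0–6–2–3–4 is a cycle in G, G is not acyclic. Forests are exactly the graphs of treewidth ≤ 1, so tw(G) ≥ 2. Hence tw(G) = 2 exactly.

2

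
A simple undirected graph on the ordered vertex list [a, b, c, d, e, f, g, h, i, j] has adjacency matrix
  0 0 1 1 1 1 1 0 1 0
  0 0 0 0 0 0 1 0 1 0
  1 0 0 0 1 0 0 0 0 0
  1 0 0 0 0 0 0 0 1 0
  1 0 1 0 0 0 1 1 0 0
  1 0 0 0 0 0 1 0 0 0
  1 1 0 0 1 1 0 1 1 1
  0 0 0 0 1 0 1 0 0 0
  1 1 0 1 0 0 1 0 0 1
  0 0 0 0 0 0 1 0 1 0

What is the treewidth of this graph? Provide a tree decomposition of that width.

Treewidth 2.
Bags: B1 = {b, g, i}  B2 = {a, g, i}  B3 = {a, e, g}  B4 = {a, c, e}  B5 = {g, i, j}  B6 = {e, g, h}  B7 = {a, f, g}  B8 = {a, d, i}
Tree: B1–B2, B2–B3, B3–B4, B1–B5, B3–B6, B3–B7, B2–B8

Each bag holds 3 vertices, so the decomposition has width 2, which upper-bounds the treewidth. For the lower bound, the 3 vertices {a, d, i} are pairwise adjacent, and any tree decomposition puts a clique entirely inside one bag — forcing width ≥ 2. Hence tw(G) = 2 exactly.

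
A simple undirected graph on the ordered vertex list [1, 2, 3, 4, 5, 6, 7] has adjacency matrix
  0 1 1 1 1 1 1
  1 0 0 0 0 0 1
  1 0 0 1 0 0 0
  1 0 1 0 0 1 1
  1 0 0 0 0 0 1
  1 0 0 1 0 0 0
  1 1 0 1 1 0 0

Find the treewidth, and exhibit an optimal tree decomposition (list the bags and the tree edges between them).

Treewidth 2.
Bags: B1 = {1, 5, 7}  B2 = {1, 4, 7}  B3 = {1, 4, 6}  B4 = {1, 3, 4}  B5 = {1, 2, 7}
Tree: B1–B2, B2–B3, B2–B4, B2–B5

Each bag holds 3 vertices, so the decomposition has width 2, which upper-bounds the treewidth. For the lower bound, the 3 vertices {1, 2, 7} are pairwise adjacent, and any tree decomposition puts a clique entirely inside one bag — forcing width ≥ 2. Combining the bounds, tw(G) = 2.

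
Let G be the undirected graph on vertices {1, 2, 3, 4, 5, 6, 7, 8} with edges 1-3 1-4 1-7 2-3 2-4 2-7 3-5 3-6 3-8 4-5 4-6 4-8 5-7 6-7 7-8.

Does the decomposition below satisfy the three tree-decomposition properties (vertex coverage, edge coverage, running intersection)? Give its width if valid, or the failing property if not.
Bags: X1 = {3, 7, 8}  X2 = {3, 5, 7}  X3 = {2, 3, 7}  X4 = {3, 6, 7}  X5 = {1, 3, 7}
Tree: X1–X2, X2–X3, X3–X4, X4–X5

A tree decomposition must satisfy three properties: every vertex lies in some bag; for every edge, both endpoints lie together in some bag; and for every vertex, the bags containing it form a connected subtree. Here vertex 4 appears in no bag, so the decomposition is invalid.

No — vertex 4 appears in no bag.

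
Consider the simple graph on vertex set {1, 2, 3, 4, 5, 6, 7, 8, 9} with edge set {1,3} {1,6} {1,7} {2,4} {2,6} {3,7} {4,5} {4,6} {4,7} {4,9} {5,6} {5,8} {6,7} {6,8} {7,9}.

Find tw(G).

A width-2 tree decomposition is:
Bags: B1 = {4, 5, 6}  B2 = {4, 6, 7}  B3 = {5, 6, 8}  B4 = {2, 4, 6}  B5 = {1, 6, 7}  B6 = {1, 3, 7}  B7 = {4, 7, 9}
Tree: B1–B2, B1–B3, B1–B4, B2–B5, B5–B6, B2–B7
Every bag has size at most 3, so the width is 3 − 1 = 2 and tw(G) ≤ 2. Conversely, {4, 7, 9} is a clique of size 3, and the vertices of any clique must share a bag in every tree decomposition; so some bag has ≥ 3 vertices and tw(G) ≥ 2. Therefore the treewidth is 2.

2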